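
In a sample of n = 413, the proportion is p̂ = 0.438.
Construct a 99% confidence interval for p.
(0.375, 0.501)

Proportion CI:
SE = √(p̂(1-p̂)/n) = √(0.438 · 0.562 / 413) = 0.02441

z* = 2.576
Margin = z* · SE = 2.576 · 0.02441 = 0.0629

CI: 0.438 ± 0.0629 = (0.375, 0.501)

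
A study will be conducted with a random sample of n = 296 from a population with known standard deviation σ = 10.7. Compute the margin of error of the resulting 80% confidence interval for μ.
Margin of error = 0.80

Margin of error = z* · σ/√n
= 1.282 · 10.7/√296
= 1.282 · 10.7/17.2047
= 0.80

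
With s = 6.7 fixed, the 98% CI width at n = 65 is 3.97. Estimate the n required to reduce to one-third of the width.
n ≈ 585

CI width ∝ 1/√n
To reduce width by factor 3, need √n to grow by 3 → need 3² = 9 times as many samples.

Current: n = 65, width = 3.97
New: n = 585, width ≈ 1.29

Width reduced by factor of 3.97/1.29 = 3.08.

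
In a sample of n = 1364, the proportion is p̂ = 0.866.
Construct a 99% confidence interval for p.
(0.842, 0.890)

Proportion CI:
SE = √(p̂(1-p̂)/n) = √(0.866 · 0.134 / 1364) = 0.00922

z* = 2.576
Margin = z* · SE = 2.576 · 0.00922 = 0.0238

CI: 0.866 ± 0.0238 = (0.842, 0.890)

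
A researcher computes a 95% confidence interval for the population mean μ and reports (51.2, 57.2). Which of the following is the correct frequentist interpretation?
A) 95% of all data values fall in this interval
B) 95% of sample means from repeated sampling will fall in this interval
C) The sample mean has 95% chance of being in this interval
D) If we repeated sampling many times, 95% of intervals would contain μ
D

A) Wrong — a CI is about the parameter μ, not individual data values.
B) Wrong — coverage applies to intervals containing μ, not to future x̄ values.
C) Wrong — x̄ is observed and sits in the interval by construction.
D) Correct — this is the frequentist long-run coverage interpretation.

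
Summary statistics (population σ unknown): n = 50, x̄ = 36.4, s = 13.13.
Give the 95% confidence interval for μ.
(32.67, 40.13)

t-interval (σ unknown):
df = n - 1 = 49
t* = 2.010 for 95% confidence

Margin of error = t* · s/√n = 2.010 · 13.13/√50 = 3.73

CI: (32.67, 40.13)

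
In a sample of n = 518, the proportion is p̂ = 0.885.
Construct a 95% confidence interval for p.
(0.858, 0.912)

Proportion CI:
SE = √(p̂(1-p̂)/n) = √(0.885 · 0.115 / 518) = 0.01402

z* = 1.960
Margin = z* · SE = 1.960 · 0.01402 = 0.0275

CI: 0.885 ± 0.0275 = (0.858, 0.912)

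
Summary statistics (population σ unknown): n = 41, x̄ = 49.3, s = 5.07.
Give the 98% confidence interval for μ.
(47.38, 51.22)

t-interval (σ unknown):
df = n - 1 = 40
t* = 2.423 for 98% confidence

Margin of error = t* · s/√n = 2.423 · 5.07/√41 = 1.92

CI: (47.38, 51.22)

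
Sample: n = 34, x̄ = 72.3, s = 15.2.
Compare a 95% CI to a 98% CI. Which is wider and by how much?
98% CI is wider by 2.14

df = 33
95% CI: t* = 2.035, (67.00, 77.60), width = 2 · t* · s/√n = 10.61
98% CI: t* = 2.445, (65.93, 78.67), width = 2 · t* · s/√n = 12.75

The 98% CI is wider by 12.75 - 10.61 = 2.14.
Higher confidence requires a wider interval.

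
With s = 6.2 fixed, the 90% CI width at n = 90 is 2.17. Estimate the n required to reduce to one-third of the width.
n ≈ 810

CI width ∝ 1/√n
To reduce width by factor 3, need √n to grow by 3 → need 3² = 9 times as many samples.

Current: n = 90, width = 2.17
New: n = 810, width ≈ 0.72

Width reduced by factor of 2.17/0.72 = 3.01.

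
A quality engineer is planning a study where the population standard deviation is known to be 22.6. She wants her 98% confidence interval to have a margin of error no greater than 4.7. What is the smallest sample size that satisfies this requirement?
n ≥ 126

For margin E ≤ 4.7:
n ≥ (z* · σ / E)²
n ≥ (2.326 · 22.6 / 4.7)²
n ≥ 125.10

Minimum n = 126 (rounding up)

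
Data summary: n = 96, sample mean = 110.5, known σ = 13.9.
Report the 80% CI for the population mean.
(108.68, 112.32)

z-interval (σ known):
z* = 1.282 for 80% confidence

Margin of error = z* · σ/√n = 1.282 · 13.9/√96 = 1.82

CI: (110.5 - 1.82, 110.5 + 1.82) = (108.68, 112.32)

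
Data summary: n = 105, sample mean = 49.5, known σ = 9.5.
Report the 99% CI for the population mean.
(47.11, 51.89)

z-interval (σ known):
z* = 2.576 for 99% confidence

Margin of error = z* · σ/√n = 2.576 · 9.5/√105 = 2.39

CI: (49.5 - 2.39, 49.5 + 2.39) = (47.11, 51.89)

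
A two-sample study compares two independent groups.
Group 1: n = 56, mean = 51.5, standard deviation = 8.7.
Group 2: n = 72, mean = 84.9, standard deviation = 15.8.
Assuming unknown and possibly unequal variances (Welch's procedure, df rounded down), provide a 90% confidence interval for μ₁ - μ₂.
(-37.04, -29.76)

Difference: x̄₁ - x̄₂ = -33.40
SE = √(s₁²/n₁ + s₂²/n₂) = √(8.7²/56 + 15.8²/72) = 2.1952
df = 114.65 → 114 (Welch–Satterthwaite, rounded down)
t* = 1.658

CI: -33.40 ± 1.658 · 2.1952 = -33.40 ± 3.64 = (-37.04, -29.76)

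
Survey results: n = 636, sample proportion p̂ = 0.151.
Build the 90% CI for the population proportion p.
(0.128, 0.174)

Proportion CI:
SE = √(p̂(1-p̂)/n) = √(0.151 · 0.849 / 636) = 0.01420

z* = 1.645
Margin = z* · SE = 1.645 · 0.01420 = 0.0234

CI: 0.151 ± 0.0234 = (0.128, 0.174)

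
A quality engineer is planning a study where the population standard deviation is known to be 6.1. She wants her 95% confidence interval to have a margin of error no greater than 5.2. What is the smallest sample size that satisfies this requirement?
n ≥ 6

For margin E ≤ 5.2:
n ≥ (z* · σ / E)²
n ≥ (1.960 · 6.1 / 5.2)²
n ≥ 5.29

Minimum n = 6 (rounding up)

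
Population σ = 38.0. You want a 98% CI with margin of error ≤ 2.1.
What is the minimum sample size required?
n ≥ 1772

For margin E ≤ 2.1:
n ≥ (z* · σ / E)²
n ≥ (2.326 · 38.0 / 2.1)²
n ≥ 1771.53

Minimum n = 1772 (rounding up)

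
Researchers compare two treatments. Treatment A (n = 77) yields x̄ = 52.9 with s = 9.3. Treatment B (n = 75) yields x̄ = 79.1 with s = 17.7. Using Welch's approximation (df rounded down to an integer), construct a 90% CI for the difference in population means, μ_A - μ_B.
(-30.02, -22.38)

Difference: x̄₁ - x̄₂ = -26.20
SE = √(s₁²/n₁ + s₂²/n₂) = √(9.3²/77 + 17.7²/75) = 2.3023
df = 111.31 → 111 (Welch–Satterthwaite, rounded down)
t* = 1.659

CI: -26.20 ± 1.659 · 2.3023 = -26.20 ± 3.82 = (-30.02, -22.38)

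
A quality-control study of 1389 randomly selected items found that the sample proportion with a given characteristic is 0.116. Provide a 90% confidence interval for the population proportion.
(0.102, 0.130)

Proportion CI:
SE = √(p̂(1-p̂)/n) = √(0.116 · 0.884 / 1389) = 0.00859

z* = 1.645
Margin = z* · SE = 1.645 · 0.00859 = 0.0141

CI: 0.116 ± 0.0141 = (0.102, 0.130)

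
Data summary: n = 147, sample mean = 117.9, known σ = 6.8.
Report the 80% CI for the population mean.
(117.18, 118.62)

z-interval (σ known):
z* = 1.282 for 80% confidence

Margin of error = z* · σ/√n = 1.282 · 6.8/√147 = 0.72

CI: (117.9 - 0.72, 117.9 + 0.72) = (117.18, 118.62)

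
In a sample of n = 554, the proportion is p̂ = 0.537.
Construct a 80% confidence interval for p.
(0.510, 0.564)

Proportion CI:
SE = √(p̂(1-p̂)/n) = √(0.537 · 0.463 / 554) = 0.02118

z* = 1.282
Margin = z* · SE = 1.282 · 0.02118 = 0.0272

CI: 0.537 ± 0.0272 = (0.510, 0.564)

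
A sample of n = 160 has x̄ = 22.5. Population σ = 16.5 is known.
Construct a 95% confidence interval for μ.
(19.94, 25.06)

z-interval (σ known):
z* = 1.960 for 95% confidence

Margin of error = z* · σ/√n = 1.960 · 16.5/√160 = 2.56

CI: (22.5 - 2.56, 22.5 + 2.56) = (19.94, 25.06)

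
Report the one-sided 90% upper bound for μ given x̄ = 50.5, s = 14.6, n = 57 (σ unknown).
μ ≤ 53.01

Upper bound (one-sided):
t* = 1.297 (one-sided for 90%)
Upper bound = x̄ + t* · s/√n = 50.5 + 1.297 · 14.6/√57 = 53.01

We are 90% confident that μ ≤ 53.01.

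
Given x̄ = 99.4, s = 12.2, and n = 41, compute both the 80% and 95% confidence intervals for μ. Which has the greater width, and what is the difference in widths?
95% CI is wider by 2.73

df = 40
80% CI: t* = 1.303, (96.92, 101.88), width = 2 · t* · s/√n = 4.97
95% CI: t* = 2.021, (95.55, 103.25), width = 2 · t* · s/√n = 7.70

The 95% CI is wider by 7.70 - 4.97 = 2.73.
Higher confidence requires a wider interval.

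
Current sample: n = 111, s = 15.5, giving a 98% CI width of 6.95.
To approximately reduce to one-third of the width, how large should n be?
n ≈ 999

CI width ∝ 1/√n
To reduce width by factor 3, need √n to grow by 3 → need 3² = 9 times as many samples.

Current: n = 111, width = 6.95
New: n = 999, width ≈ 2.29

Width reduced by factor of 6.95/2.29 = 3.03.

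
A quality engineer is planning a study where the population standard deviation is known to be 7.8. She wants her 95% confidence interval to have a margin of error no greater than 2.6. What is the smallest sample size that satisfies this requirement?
n ≥ 35

For margin E ≤ 2.6:
n ≥ (z* · σ / E)²
n ≥ (1.960 · 7.8 / 2.6)²
n ≥ 34.57

Minimum n = 35 (rounding up)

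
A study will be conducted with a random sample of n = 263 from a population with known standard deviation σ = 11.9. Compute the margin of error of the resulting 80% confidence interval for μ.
Margin of error = 0.94

Margin of error = z* · σ/√n
= 1.282 · 11.9/√263
= 1.282 · 11.9/16.2173
= 0.94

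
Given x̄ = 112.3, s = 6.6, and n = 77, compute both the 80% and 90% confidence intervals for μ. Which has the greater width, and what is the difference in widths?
90% CI is wider by 0.55

df = 76
80% CI: t* = 1.293, (111.33, 113.27), width = 2 · t* · s/√n = 1.95
90% CI: t* = 1.665, (111.05, 113.55), width = 2 · t* · s/√n = 2.50

The 90% CI is wider by 2.50 - 1.95 = 0.55.
Higher confidence requires a wider interval.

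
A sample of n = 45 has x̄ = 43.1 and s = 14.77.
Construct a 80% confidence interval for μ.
(40.24, 45.96)

t-interval (σ unknown):
df = n - 1 = 44
t* = 1.301 for 80% confidence

Margin of error = t* · s/√n = 1.301 · 14.77/√45 = 2.86

CI: (40.24, 45.96)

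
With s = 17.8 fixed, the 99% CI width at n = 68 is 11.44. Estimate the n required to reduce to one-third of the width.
n ≈ 612

CI width ∝ 1/√n
To reduce width by factor 3, need √n to grow by 3 → need 3² = 9 times as many samples.

Current: n = 68, width = 11.44
New: n = 612, width ≈ 3.72

Width reduced by factor of 11.44/3.72 = 3.08.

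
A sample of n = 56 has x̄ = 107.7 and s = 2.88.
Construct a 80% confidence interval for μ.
(107.20, 108.20)

t-interval (σ unknown):
df = n - 1 = 55
t* = 1.297 for 80% confidence

Margin of error = t* · s/√n = 1.297 · 2.88/√56 = 0.50

CI: (107.20, 108.20)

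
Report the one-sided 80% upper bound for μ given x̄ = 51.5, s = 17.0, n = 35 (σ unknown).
μ ≤ 53.95

Upper bound (one-sided):
t* = 0.852 (one-sided for 80%)
Upper bound = x̄ + t* · s/√n = 51.5 + 0.852 · 17.0/√35 = 53.95

We are 80% confident that μ ≤ 53.95.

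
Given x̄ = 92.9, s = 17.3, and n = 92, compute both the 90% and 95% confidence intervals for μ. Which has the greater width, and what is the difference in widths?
95% CI is wider by 1.16

df = 91
90% CI: t* = 1.662, (89.90, 95.90), width = 2 · t* · s/√n = 6.00
95% CI: t* = 1.986, (89.32, 96.48), width = 2 · t* · s/√n = 7.16

The 95% CI is wider by 7.16 - 6.00 = 1.16.
Higher confidence requires a wider interval.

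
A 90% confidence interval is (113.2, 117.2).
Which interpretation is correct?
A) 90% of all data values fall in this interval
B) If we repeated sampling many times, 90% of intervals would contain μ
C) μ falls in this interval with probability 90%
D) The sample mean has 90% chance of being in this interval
B

A) Wrong — a CI is about the parameter μ, not individual data values.
B) Correct — this is the frequentist long-run coverage interpretation.
C) Wrong — μ is fixed; the randomness lives in the interval, not in μ.
D) Wrong — x̄ is observed and sits in the interval by construction.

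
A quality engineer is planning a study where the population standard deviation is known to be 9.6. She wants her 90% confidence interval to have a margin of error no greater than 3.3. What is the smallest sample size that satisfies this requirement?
n ≥ 23

For margin E ≤ 3.3:
n ≥ (z* · σ / E)²
n ≥ (1.645 · 9.6 / 3.3)²
n ≥ 22.90

Minimum n = 23 (rounding up)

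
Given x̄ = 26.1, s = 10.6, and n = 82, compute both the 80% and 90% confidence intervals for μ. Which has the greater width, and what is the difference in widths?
90% CI is wider by 0.88

df = 81
80% CI: t* = 1.292, (24.59, 27.61), width = 2 · t* · s/√n = 3.02
90% CI: t* = 1.664, (24.15, 28.05), width = 2 · t* · s/√n = 3.90

The 90% CI is wider by 3.90 - 3.02 = 0.88.
Higher confidence requires a wider interval.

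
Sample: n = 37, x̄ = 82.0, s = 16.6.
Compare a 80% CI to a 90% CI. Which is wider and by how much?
90% CI is wider by 2.08

df = 36
80% CI: t* = 1.306, (78.44, 85.56), width = 2 · t* · s/√n = 7.13
90% CI: t* = 1.688, (77.39, 86.61), width = 2 · t* · s/√n = 9.21

The 90% CI is wider by 9.21 - 7.13 = 2.08.
Higher confidence requires a wider interval.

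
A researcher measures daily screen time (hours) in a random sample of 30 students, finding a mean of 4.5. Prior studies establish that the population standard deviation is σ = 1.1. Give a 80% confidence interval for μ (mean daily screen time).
(4.24, 4.76)

z-interval (σ known):
z* = 1.282 for 80% confidence

Margin of error = z* · σ/√n = 1.282 · 1.1/√30 = 0.26

CI: (4.5 - 0.26, 4.5 + 0.26) = (4.24, 4.76)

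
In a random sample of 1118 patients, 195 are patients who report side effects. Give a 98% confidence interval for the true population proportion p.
(0.148, 0.201)

Proportion CI:
p̂ = 195/1118 = 0.17442
SE = √(p̂(1-p̂)/n) = √(0.17442 · 0.82558 / 1118) = 0.01135

z* = 2.326
Margin = z* · SE = 2.326 · 0.01135 = 0.0264

CI: 0.17442 ± 0.0264 = (0.148, 0.201)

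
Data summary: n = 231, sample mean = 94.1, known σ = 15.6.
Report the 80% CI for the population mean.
(92.78, 95.42)

z-interval (σ known):
z* = 1.282 for 80% confidence

Margin of error = z* · σ/√n = 1.282 · 15.6/√231 = 1.32

CI: (94.1 - 1.32, 94.1 + 1.32) = (92.78, 95.42)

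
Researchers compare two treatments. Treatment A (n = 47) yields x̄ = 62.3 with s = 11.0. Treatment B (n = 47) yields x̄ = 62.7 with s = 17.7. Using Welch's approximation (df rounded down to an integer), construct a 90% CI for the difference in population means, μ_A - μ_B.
(-5.46, 4.66)

Difference: x̄₁ - x̄₂ = -0.40
SE = √(s₁²/n₁ + s₂²/n₂) = √(11.0²/47 + 17.7²/47) = 3.0398
df = 76.92 → 76 (Welch–Satterthwaite, rounded down)
t* = 1.665

CI: -0.40 ± 1.665 · 3.0398 = -0.40 ± 5.06 = (-5.46, 4.66)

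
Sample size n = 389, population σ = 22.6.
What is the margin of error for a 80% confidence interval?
Margin of error = 1.47

Margin of error = z* · σ/√n
= 1.282 · 22.6/√389
= 1.282 · 22.6/19.7231
= 1.47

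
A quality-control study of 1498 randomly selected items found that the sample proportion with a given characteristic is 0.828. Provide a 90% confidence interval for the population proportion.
(0.812, 0.844)

Proportion CI:
SE = √(p̂(1-p̂)/n) = √(0.828 · 0.172 / 1498) = 0.00975

z* = 1.645
Margin = z* · SE = 1.645 · 0.00975 = 0.0160

CI: 0.828 ± 0.0160 = (0.812, 0.844)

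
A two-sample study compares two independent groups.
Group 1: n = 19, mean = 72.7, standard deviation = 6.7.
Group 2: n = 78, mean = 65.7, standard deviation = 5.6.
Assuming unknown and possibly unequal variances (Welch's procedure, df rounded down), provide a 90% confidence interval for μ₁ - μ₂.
(4.16, 9.84)

Difference: x̄₁ - x̄₂ = 7.00
SE = √(s₁²/n₁ + s₂²/n₂) = √(6.7²/19 + 5.6²/78) = 1.6627
df = 24.48 → 24 (Welch–Satterthwaite, rounded down)
t* = 1.711

CI: 7.00 ± 1.711 · 1.6627 = 7.00 ± 2.84 = (4.16, 9.84)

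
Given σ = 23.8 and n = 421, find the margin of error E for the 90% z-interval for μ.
Margin of error = 1.91

Margin of error = z* · σ/√n
= 1.645 · 23.8/√421
= 1.645 · 23.8/20.5183
= 1.91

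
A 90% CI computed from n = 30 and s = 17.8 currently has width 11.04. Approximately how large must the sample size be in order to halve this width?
n ≈ 120

CI width ∝ 1/√n
To reduce width by factor 2, need √n to grow by 2 → need 2² = 4 times as many samples.

Current: n = 30, width = 11.04
New: n = 120, width ≈ 5.39

Width reduced by factor of 11.04/5.39 = 2.05.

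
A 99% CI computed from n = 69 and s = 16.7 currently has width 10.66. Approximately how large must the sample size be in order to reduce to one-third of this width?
n ≈ 621

CI width ∝ 1/√n
To reduce width by factor 3, need √n to grow by 3 → need 3² = 9 times as many samples.

Current: n = 69, width = 10.66
New: n = 621, width ≈ 3.46

Width reduced by factor of 10.66/3.46 = 3.08.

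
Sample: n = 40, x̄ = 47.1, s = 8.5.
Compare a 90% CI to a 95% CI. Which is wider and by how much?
95% CI is wider by 0.91

df = 39
90% CI: t* = 1.685, (44.84, 49.36), width = 2 · t* · s/√n = 4.53
95% CI: t* = 2.023, (44.38, 49.82), width = 2 · t* · s/√n = 5.44

The 95% CI is wider by 5.44 - 4.53 = 0.91.
Higher confidence requires a wider interval.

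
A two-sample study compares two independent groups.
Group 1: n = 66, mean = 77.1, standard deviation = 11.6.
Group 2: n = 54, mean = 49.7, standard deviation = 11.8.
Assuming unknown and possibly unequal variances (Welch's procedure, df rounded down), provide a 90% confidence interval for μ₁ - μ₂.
(23.84, 30.96)

Difference: x̄₁ - x̄₂ = 27.40
SE = √(s₁²/n₁ + s₂²/n₂) = √(11.6²/66 + 11.8²/54) = 2.1488
df = 112.57 → 112 (Welch–Satterthwaite, rounded down)
t* = 1.659

CI: 27.40 ± 1.659 · 2.1488 = 27.40 ± 3.56 = (23.84, 30.96)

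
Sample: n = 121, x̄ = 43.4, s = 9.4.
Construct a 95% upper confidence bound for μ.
μ ≤ 44.82

Upper bound (one-sided):
t* = 1.658 (one-sided for 95%)
Upper bound = x̄ + t* · s/√n = 43.4 + 1.658 · 9.4/√121 = 44.82

We are 95% confident that μ ≤ 44.82.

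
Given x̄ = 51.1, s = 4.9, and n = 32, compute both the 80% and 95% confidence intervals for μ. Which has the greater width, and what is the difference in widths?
95% CI is wider by 1.26

df = 31
80% CI: t* = 1.309, (49.97, 52.23), width = 2 · t* · s/√n = 2.27
95% CI: t* = 2.040, (49.33, 52.87), width = 2 · t* · s/√n = 3.53

The 95% CI is wider by 3.53 - 2.27 = 1.26.
Higher confidence requires a wider interval.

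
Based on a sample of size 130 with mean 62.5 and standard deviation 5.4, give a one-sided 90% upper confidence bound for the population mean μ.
μ ≤ 63.11

Upper bound (one-sided):
t* = 1.288 (one-sided for 90%)
Upper bound = x̄ + t* · s/√n = 62.5 + 1.288 · 5.4/√130 = 63.11

We are 90% confident that μ ≤ 63.11.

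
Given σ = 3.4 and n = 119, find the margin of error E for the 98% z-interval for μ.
Margin of error = 0.72

Margin of error = z* · σ/√n
= 2.326 · 3.4/√119
= 2.326 · 3.4/10.9087
= 0.72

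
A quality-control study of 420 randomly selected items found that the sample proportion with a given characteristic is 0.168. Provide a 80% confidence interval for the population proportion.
(0.145, 0.191)

Proportion CI:
SE = √(p̂(1-p̂)/n) = √(0.168 · 0.832 / 420) = 0.01824

z* = 1.282
Margin = z* · SE = 1.282 · 0.01824 = 0.0234

CI: 0.168 ± 0.0234 = (0.145, 0.191)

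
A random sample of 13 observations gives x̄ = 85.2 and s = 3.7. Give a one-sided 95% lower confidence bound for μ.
μ ≥ 83.37

Lower bound (one-sided):
t* = 1.782 (one-sided for 95%)
Lower bound = x̄ - t* · s/√n = 85.2 - 1.782 · 3.7/√13 = 83.37

We are 95% confident that μ ≥ 83.37.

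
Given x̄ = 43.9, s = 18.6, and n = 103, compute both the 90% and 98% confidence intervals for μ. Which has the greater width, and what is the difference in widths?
98% CI is wider by 2.58

df = 102
90% CI: t* = 1.660, (40.86, 46.94), width = 2 · t* · s/√n = 6.08
98% CI: t* = 2.363, (39.57, 48.23), width = 2 · t* · s/√n = 8.66

The 98% CI is wider by 8.66 - 6.08 = 2.58.
Higher confidence requires a wider interval.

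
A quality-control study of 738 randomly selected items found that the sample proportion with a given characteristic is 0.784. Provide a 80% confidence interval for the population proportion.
(0.765, 0.803)

Proportion CI:
SE = √(p̂(1-p̂)/n) = √(0.784 · 0.216 / 738) = 0.01515

z* = 1.282
Margin = z* · SE = 1.282 · 0.01515 = 0.0194

CI: 0.784 ± 0.0194 = (0.765, 0.803)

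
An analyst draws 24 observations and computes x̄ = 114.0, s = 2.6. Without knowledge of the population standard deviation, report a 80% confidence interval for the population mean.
(113.30, 114.70)

t-interval (σ unknown):
df = n - 1 = 23
t* = 1.319 for 80% confidence

Margin of error = t* · s/√n = 1.319 · 2.6/√24 = 0.70

CI: (113.30, 114.70)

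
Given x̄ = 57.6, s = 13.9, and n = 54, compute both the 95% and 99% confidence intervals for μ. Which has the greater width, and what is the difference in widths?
99% CI is wider by 2.52

df = 53
95% CI: t* = 2.006, (53.81, 61.39), width = 2 · t* · s/√n = 7.59
99% CI: t* = 2.672, (52.55, 62.65), width = 2 · t* · s/√n = 10.11

The 99% CI is wider by 10.11 - 7.59 = 2.52.
Higher confidence requires a wider interval.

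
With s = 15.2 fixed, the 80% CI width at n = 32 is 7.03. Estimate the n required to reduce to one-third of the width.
n ≈ 288

CI width ∝ 1/√n
To reduce width by factor 3, need √n to grow by 3 → need 3² = 9 times as many samples.

Current: n = 32, width = 7.03
New: n = 288, width ≈ 2.30

Width reduced by factor of 7.03/2.30 = 3.06.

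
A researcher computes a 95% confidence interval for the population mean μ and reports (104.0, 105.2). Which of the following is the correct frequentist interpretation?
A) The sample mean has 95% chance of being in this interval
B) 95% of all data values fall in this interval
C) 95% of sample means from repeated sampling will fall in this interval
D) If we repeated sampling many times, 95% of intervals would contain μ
D

A) Wrong — x̄ is observed and sits in the interval by construction.
B) Wrong — a CI is about the parameter μ, not individual data values.
C) Wrong — coverage applies to intervals containing μ, not to future x̄ values.
D) Correct — this is the frequentist long-run coverage interpretation.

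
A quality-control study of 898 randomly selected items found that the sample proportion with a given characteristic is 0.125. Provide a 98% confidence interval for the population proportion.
(0.099, 0.151)

Proportion CI:
SE = √(p̂(1-p̂)/n) = √(0.125 · 0.875 / 898) = 0.01104

z* = 2.326
Margin = z* · SE = 2.326 · 0.01104 = 0.0257

CI: 0.125 ± 0.0257 = (0.099, 0.151)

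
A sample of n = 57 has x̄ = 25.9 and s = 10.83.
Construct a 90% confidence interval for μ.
(23.50, 28.30)

t-interval (σ unknown):
df = n - 1 = 56
t* = 1.673 for 90% confidence

Margin of error = t* · s/√n = 1.673 · 10.83/√57 = 2.40

CI: (23.50, 28.30)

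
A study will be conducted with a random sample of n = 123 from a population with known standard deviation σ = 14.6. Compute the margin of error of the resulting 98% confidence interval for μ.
Margin of error = 3.06

Margin of error = z* · σ/√n
= 2.326 · 14.6/√123
= 2.326 · 14.6/11.0905
= 3.06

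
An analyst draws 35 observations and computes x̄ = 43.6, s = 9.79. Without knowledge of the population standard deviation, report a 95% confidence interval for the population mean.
(40.24, 46.96)

t-interval (σ unknown):
df = n - 1 = 34
t* = 2.032 for 95% confidence

Margin of error = t* · s/√n = 2.032 · 9.79/√35 = 3.36

CI: (40.24, 46.96)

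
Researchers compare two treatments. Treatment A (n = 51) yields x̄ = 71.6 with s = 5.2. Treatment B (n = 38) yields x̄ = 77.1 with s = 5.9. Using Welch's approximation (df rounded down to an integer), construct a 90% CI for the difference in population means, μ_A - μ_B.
(-7.50, -3.50)

Difference: x̄₁ - x̄₂ = -5.50
SE = √(s₁²/n₁ + s₂²/n₂) = √(5.2²/51 + 5.9²/38) = 1.2026
df = 73.90 → 73 (Welch–Satterthwaite, rounded down)
t* = 1.666

CI: -5.50 ± 1.666 · 1.2026 = -5.50 ± 2.00 = (-7.50, -3.50)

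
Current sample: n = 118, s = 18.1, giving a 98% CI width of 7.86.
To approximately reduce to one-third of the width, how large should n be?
n ≈ 1062

CI width ∝ 1/√n
To reduce width by factor 3, need √n to grow by 3 → need 3² = 9 times as many samples.

Current: n = 118, width = 7.86
New: n = 1062, width ≈ 2.59

Width reduced by factor of 7.86/2.59 = 3.03.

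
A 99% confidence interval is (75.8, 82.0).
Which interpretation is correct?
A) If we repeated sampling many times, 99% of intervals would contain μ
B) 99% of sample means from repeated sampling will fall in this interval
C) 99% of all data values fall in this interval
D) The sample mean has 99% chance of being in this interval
A

A) Correct — this is the frequentist long-run coverage interpretation.
B) Wrong — coverage applies to intervals containing μ, not to future x̄ values.
C) Wrong — a CI is about the parameter μ, not individual data values.
D) Wrong — x̄ is observed and sits in the interval by construction.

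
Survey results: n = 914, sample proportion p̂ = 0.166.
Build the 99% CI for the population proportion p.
(0.134, 0.198)

Proportion CI:
SE = √(p̂(1-p̂)/n) = √(0.166 · 0.834 / 914) = 0.01231

z* = 2.576
Margin = z* · SE = 2.576 · 0.01231 = 0.0317

CI: 0.166 ± 0.0317 = (0.134, 0.198)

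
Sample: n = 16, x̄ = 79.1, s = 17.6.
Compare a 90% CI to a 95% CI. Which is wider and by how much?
95% CI is wider by 3.32

df = 15
90% CI: t* = 1.753, (71.39, 86.81), width = 2 · t* · s/√n = 15.43
95% CI: t* = 2.131, (69.72, 88.48), width = 2 · t* · s/√n = 18.75

The 95% CI is wider by 18.75 - 15.43 = 3.32.
Higher confidence requires a wider interval.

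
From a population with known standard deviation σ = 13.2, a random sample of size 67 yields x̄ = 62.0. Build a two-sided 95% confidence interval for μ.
(58.84, 65.16)

z-interval (σ known):
z* = 1.960 for 95% confidence

Margin of error = z* · σ/√n = 1.960 · 13.2/√67 = 3.16

CI: (62.0 - 3.16, 62.0 + 3.16) = (58.84, 65.16)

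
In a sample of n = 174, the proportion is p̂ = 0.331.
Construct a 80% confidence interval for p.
(0.285, 0.377)

Proportion CI:
SE = √(p̂(1-p̂)/n) = √(0.331 · 0.669 / 174) = 0.03567

z* = 1.282
Margin = z* · SE = 1.282 · 0.03567 = 0.0457

CI: 0.331 ± 0.0457 = (0.285, 0.377)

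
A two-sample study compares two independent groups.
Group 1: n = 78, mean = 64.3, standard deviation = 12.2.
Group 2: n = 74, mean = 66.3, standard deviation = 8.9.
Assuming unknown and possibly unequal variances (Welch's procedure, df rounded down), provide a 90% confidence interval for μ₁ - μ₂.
(-4.86, 0.86)

Difference: x̄₁ - x̄₂ = -2.00
SE = √(s₁²/n₁ + s₂²/n₂) = √(12.2²/78 + 8.9²/74) = 1.7259
df = 140.86 → 140 (Welch–Satterthwaite, rounded down)
t* = 1.656

CI: -2.00 ± 1.656 · 1.7259 = -2.00 ± 2.86 = (-4.86, 0.86)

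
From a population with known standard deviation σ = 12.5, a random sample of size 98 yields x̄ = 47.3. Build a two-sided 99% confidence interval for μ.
(44.05, 50.55)

z-interval (σ known):
z* = 2.576 for 99% confidence

Margin of error = z* · σ/√n = 2.576 · 12.5/√98 = 3.25

CI: (47.3 - 3.25, 47.3 + 3.25) = (44.05, 50.55)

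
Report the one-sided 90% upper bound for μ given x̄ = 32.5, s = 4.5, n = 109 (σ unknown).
μ ≤ 33.06

Upper bound (one-sided):
t* = 1.289 (one-sided for 90%)
Upper bound = x̄ + t* · s/√n = 32.5 + 1.289 · 4.5/√109 = 33.06

We are 90% confident that μ ≤ 33.06.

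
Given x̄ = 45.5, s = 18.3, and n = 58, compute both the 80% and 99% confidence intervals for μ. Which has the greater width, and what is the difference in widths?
99% CI is wider by 6.58

df = 57
80% CI: t* = 1.297, (42.38, 48.62), width = 2 · t* · s/√n = 6.23
99% CI: t* = 2.665, (39.10, 51.90), width = 2 · t* · s/√n = 12.81

The 99% CI is wider by 12.81 - 6.23 = 6.58.
Higher confidence requires a wider interval.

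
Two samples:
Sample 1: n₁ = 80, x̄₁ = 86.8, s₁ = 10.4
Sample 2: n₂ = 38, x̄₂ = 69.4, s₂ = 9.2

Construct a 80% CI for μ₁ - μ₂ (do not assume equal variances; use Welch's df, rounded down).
(14.96, 19.84)

Difference: x̄₁ - x̄₂ = 17.40
SE = √(s₁²/n₁ + s₂²/n₂) = √(10.4²/80 + 9.2²/38) = 1.8919
df = 81.49 → 81 (Welch–Satterthwaite, rounded down)
t* = 1.292

CI: 17.40 ± 1.292 · 1.8919 = 17.40 ± 2.44 = (14.96, 19.84)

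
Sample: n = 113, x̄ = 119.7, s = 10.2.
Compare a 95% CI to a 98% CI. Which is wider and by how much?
98% CI is wider by 0.73

df = 112
95% CI: t* = 1.981, (117.80, 121.60), width = 2 · t* · s/√n = 3.80
98% CI: t* = 2.360, (117.44, 121.96), width = 2 · t* · s/√n = 4.53

The 98% CI is wider by 4.53 - 3.80 = 0.73.
Higher confidence requires a wider interval.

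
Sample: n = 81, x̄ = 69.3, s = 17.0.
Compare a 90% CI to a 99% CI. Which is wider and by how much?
99% CI is wider by 3.68

df = 80
90% CI: t* = 1.664, (66.16, 72.44), width = 2 · t* · s/√n = 6.29
99% CI: t* = 2.639, (64.32, 74.28), width = 2 · t* · s/√n = 9.97

The 99% CI is wider by 9.97 - 6.29 = 3.68.
Higher confidence requires a wider interval.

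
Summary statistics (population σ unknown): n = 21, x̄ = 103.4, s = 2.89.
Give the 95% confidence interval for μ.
(102.08, 104.72)

t-interval (σ unknown):
df = n - 1 = 20
t* = 2.086 for 95% confidence

Margin of error = t* · s/√n = 2.086 · 2.89/√21 = 1.32

CI: (102.08, 104.72)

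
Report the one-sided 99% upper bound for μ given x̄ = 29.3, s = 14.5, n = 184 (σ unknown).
μ ≤ 31.81

Upper bound (one-sided):
t* = 2.347 (one-sided for 99%)
Upper bound = x̄ + t* · s/√n = 29.3 + 2.347 · 14.5/√184 = 31.81

We are 99% confident that μ ≤ 31.81.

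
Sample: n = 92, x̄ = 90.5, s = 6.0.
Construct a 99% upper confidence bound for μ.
μ ≤ 91.98

Upper bound (one-sided):
t* = 2.368 (one-sided for 99%)
Upper bound = x̄ + t* · s/√n = 90.5 + 2.368 · 6.0/√92 = 91.98

We are 99% confident that μ ≤ 91.98.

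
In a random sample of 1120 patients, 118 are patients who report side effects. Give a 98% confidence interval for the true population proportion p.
(0.084, 0.127)

Proportion CI:
p̂ = 118/1120 = 0.10536
SE = √(p̂(1-p̂)/n) = √(0.10536 · 0.89464 / 1120) = 0.00917

z* = 2.326
Margin = z* · SE = 2.326 · 0.00917 = 0.0213

CI: 0.10536 ± 0.0213 = (0.084, 0.127)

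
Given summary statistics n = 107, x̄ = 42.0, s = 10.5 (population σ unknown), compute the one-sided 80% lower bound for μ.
μ ≥ 41.14

Lower bound (one-sided):
t* = 0.845 (one-sided for 80%)
Lower bound = x̄ - t* · s/√n = 42.0 - 0.845 · 10.5/√107 = 41.14

We are 80% confident that μ ≥ 41.14.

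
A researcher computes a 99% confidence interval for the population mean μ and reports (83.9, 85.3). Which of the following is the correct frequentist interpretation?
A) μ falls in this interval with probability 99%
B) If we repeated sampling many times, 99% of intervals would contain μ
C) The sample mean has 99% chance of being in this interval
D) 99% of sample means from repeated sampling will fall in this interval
B

A) Wrong — μ is fixed; the randomness lives in the interval, not in μ.
B) Correct — this is the frequentist long-run coverage interpretation.
C) Wrong — x̄ is observed and sits in the interval by construction.
D) Wrong — coverage applies to intervals containing μ, not to future x̄ values.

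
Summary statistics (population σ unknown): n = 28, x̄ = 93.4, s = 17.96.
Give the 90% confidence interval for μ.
(87.62, 99.18)

t-interval (σ unknown):
df = n - 1 = 27
t* = 1.703 for 90% confidence

Margin of error = t* · s/√n = 1.703 · 17.96/√28 = 5.78

CI: (87.62, 99.18)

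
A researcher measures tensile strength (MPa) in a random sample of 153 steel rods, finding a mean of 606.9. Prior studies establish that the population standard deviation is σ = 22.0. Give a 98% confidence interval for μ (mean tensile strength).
(602.76, 611.04)

z-interval (σ known):
z* = 2.326 for 98% confidence

Margin of error = z* · σ/√n = 2.326 · 22.0/√153 = 4.14

CI: (606.9 - 4.14, 606.9 + 4.14) = (602.76, 611.04)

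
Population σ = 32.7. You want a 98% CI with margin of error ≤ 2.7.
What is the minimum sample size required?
n ≥ 794

For margin E ≤ 2.7:
n ≥ (z* · σ / E)²
n ≥ (2.326 · 32.7 / 2.7)²
n ≥ 793.57

Minimum n = 794 (rounding up)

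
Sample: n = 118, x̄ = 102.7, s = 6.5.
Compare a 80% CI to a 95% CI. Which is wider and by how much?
95% CI is wider by 0.83

df = 117
80% CI: t* = 1.289, (101.93, 103.47), width = 2 · t* · s/√n = 1.54
95% CI: t* = 1.980, (101.52, 103.88), width = 2 · t* · s/√n = 2.37

The 95% CI is wider by 2.37 - 1.54 = 0.83.
Higher confidence requires a wider interval.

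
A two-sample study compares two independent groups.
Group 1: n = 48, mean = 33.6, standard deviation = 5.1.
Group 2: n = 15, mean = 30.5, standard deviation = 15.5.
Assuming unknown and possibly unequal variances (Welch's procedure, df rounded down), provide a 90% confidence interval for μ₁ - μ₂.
(-4.07, 10.27)

Difference: x̄₁ - x̄₂ = 3.10
SE = √(s₁²/n₁ + s₂²/n₂) = √(5.1²/48 + 15.5²/15) = 4.0692
df = 14.96 → 14 (Welch–Satterthwaite, rounded down)
t* = 1.761

CI: 3.10 ± 1.761 · 4.0692 = 3.10 ± 7.17 = (-4.07, 10.27)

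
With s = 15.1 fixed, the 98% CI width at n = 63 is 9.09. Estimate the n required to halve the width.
n ≈ 252

CI width ∝ 1/√n
To reduce width by factor 2, need √n to grow by 2 → need 2² = 4 times as many samples.

Current: n = 63, width = 9.09
New: n = 252, width ≈ 4.45

Width reduced by factor of 9.09/4.45 = 2.04.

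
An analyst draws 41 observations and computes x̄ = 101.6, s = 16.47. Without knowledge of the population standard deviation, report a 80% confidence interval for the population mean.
(98.25, 104.95)

t-interval (σ unknown):
df = n - 1 = 40
t* = 1.303 for 80% confidence

Margin of error = t* · s/√n = 1.303 · 16.47/√41 = 3.35

CI: (98.25, 104.95)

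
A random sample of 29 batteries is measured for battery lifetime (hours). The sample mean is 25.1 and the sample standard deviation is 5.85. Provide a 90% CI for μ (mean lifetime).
(23.25, 26.95)

t-interval (σ unknown):
df = n - 1 = 28
t* = 1.701 for 90% confidence

Margin of error = t* · s/√n = 1.701 · 5.85/√29 = 1.85

CI: (23.25, 26.95)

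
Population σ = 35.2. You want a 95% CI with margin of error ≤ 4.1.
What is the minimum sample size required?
n ≥ 284

For margin E ≤ 4.1:
n ≥ (z* · σ / E)²
n ≥ (1.960 · 35.2 / 4.1)²
n ≥ 283.16

Minimum n = 284 (rounding up)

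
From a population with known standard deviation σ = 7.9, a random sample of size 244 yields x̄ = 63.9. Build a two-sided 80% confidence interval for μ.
(63.25, 64.55)

z-interval (σ known):
z* = 1.282 for 80% confidence

Margin of error = z* · σ/√n = 1.282 · 7.9/√244 = 0.65

CI: (63.9 - 0.65, 63.9 + 0.65) = (63.25, 64.55)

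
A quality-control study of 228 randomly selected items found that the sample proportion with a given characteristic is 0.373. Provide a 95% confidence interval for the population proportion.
(0.310, 0.436)

Proportion CI:
SE = √(p̂(1-p̂)/n) = √(0.373 · 0.627 / 228) = 0.03203

z* = 1.960
Margin = z* · SE = 1.960 · 0.03203 = 0.0628

CI: 0.373 ± 0.0628 = (0.310, 0.436)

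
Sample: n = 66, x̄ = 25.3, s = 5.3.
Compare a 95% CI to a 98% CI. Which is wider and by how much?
98% CI is wider by 0.50

df = 65
95% CI: t* = 1.997, (24.00, 26.60), width = 2 · t* · s/√n = 2.61
98% CI: t* = 2.385, (23.74, 26.86), width = 2 · t* · s/√n = 3.11

The 98% CI is wider by 3.11 - 2.61 = 0.50.
Higher confidence requires a wider interval.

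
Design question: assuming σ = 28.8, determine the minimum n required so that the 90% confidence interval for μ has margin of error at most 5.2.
n ≥ 84

For margin E ≤ 5.2:
n ≥ (z* · σ / E)²
n ≥ (1.645 · 28.8 / 5.2)²
n ≥ 83.01

Minimum n = 84 (rounding up)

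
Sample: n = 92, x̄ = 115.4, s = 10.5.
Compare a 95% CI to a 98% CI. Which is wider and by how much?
98% CI is wider by 0.83

df = 91
95% CI: t* = 1.986, (113.23, 117.57), width = 2 · t* · s/√n = 4.35
98% CI: t* = 2.368, (112.81, 117.99), width = 2 · t* · s/√n = 5.18

The 98% CI is wider by 5.18 - 4.35 = 0.83.
Higher confidence requires a wider interval.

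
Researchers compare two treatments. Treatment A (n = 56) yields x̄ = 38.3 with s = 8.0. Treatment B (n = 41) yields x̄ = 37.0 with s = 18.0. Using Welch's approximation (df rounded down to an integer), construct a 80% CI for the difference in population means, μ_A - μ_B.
(-2.60, 5.20)

Difference: x̄₁ - x̄₂ = 1.30
SE = √(s₁²/n₁ + s₂²/n₂) = √(8.0²/56 + 18.0²/41) = 3.0075
df = 51.62 → 51 (Welch–Satterthwaite, rounded down)
t* = 1.298

CI: 1.30 ± 1.298 · 3.0075 = 1.30 ± 3.90 = (-2.60, 5.20)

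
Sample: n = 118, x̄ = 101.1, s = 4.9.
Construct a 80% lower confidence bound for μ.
μ ≥ 100.72

Lower bound (one-sided):
t* = 0.845 (one-sided for 80%)
Lower bound = x̄ - t* · s/√n = 101.1 - 0.845 · 4.9/√118 = 100.72

We are 80% confident that μ ≥ 100.72.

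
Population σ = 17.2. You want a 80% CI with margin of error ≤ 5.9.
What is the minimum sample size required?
n ≥ 14

For margin E ≤ 5.9:
n ≥ (z* · σ / E)²
n ≥ (1.282 · 17.2 / 5.9)²
n ≥ 13.97

Minimum n = 14 (rounding up)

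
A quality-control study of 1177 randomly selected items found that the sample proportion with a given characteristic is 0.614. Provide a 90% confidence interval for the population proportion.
(0.591, 0.637)

Proportion CI:
SE = √(p̂(1-p̂)/n) = √(0.614 · 0.386 / 1177) = 0.01419

z* = 1.645
Margin = z* · SE = 1.645 · 0.01419 = 0.0233

CI: 0.614 ± 0.0233 = (0.591, 0.637)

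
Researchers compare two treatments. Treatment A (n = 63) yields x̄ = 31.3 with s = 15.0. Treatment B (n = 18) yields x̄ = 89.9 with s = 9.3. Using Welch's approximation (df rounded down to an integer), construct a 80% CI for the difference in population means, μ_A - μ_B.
(-62.37, -54.83)

Difference: x̄₁ - x̄₂ = -58.60
SE = √(s₁²/n₁ + s₂²/n₂) = √(15.0²/63 + 9.3²/18) = 2.8942
df = 44.87 → 44 (Welch–Satterthwaite, rounded down)
t* = 1.301

CI: -58.60 ± 1.301 · 2.8942 = -58.60 ± 3.77 = (-62.37, -54.83)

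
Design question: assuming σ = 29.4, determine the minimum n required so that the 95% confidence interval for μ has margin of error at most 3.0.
n ≥ 369

For margin E ≤ 3.0:
n ≥ (z* · σ / E)²
n ≥ (1.960 · 29.4 / 3.0)²
n ≥ 368.95

Minimum n = 369 (rounding up)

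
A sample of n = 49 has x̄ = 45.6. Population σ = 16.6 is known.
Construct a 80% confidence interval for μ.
(42.56, 48.64)

z-interval (σ known):
z* = 1.282 for 80% confidence

Margin of error = z* · σ/√n = 1.282 · 16.6/√49 = 3.04

CI: (45.6 - 3.04, 45.6 + 3.04) = (42.56, 48.64)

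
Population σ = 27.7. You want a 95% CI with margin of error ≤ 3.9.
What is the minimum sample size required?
n ≥ 194

For margin E ≤ 3.9:
n ≥ (z* · σ / E)²
n ≥ (1.960 · 27.7 / 3.9)²
n ≥ 193.79

Minimum n = 194 (rounding up)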